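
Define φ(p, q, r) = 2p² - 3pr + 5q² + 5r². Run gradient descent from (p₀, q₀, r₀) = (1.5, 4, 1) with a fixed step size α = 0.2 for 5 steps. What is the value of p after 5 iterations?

0.43584

∇φ = (4p - 3r, 10q, -3p + 10r)
(p₁, q₁, r₁) = (1.5, 4, 1) − 0.2·(3, 40, 5.5) = (0.9, -4, -0.1)
(p₂, q₂, r₂) = (0.9, -4, -0.1) − 0.2·(3.9, -40, -3.7) = (0.12, 4, 0.64)
(p₃, q₃, r₃) = (0.12, 4, 0.64) − 0.2·(-1.44, 40, 6.04) = (0.408, -4, -0.568)
(p₄, q₄, r₄) = (0.408, -4, -0.568) − 0.2·(3.336, -40, -6.904) = (-0.2592, 4, 0.8128)
(p₅, q₅, r₅) = (-0.2592, 4, 0.8128) − 0.2·(-3.4752, 40, 8.9056) = (0.43584, -4, -0.96832)
p = 0.43584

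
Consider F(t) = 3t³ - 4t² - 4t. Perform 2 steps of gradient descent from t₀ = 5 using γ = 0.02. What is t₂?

F′(t) = 9t² - 8t - 4
Step 1: F′(5) = 181; t₁ = 5 − 0.02·181 = 1.38
Step 2: F′(1.38) = 2.0996; t₂ = 1.38 − 0.02·2.0996 = 1.338008

1.338008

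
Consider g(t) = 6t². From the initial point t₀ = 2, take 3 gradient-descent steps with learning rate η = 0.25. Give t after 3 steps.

g′(t) = 12t
t₁ = 2 − 0.25·24 = -4
t₂ = -4 − 0.25·(-48) = 8
t₃ = 8 − 0.25·96 = -16

-16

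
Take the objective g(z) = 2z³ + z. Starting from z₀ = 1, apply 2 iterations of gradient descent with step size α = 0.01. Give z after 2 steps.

0.868106

g′(z) = 6z² + 1
z₁ = 1 − 0.01·7 = 0.93
z₂ = 0.93 − 0.01·6.1894 = 0.868106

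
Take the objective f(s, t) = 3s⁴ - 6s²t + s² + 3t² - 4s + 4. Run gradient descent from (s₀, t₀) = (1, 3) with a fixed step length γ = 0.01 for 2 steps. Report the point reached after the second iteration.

(1.47021088, 2.802456)

∇f = (12s³ - 12st + 2s - 4, -6s² + 6t)
Step 1: at (1, 3), ∇f = (-26, 12) → (1, 3) − 0.01·(-26, 12) = (1.26, 2.88)
Step 2: at (1.26, 2.88), ∇f = (-21.021088, 7.7544) → (1.26, 2.88) − 0.01·(-21.021088, 7.7544) = (1.47021088, 2.802456)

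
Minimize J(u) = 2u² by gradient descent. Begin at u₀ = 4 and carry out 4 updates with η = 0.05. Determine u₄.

1.6384

J′(u) = 4u
u₁ = 4 − 0.05·16 = 3.2
u₂ = 3.2 − 0.05·12.8 = 2.56
u₃ = 2.56 − 0.05·10.24 = 2.048
u₄ = 2.048 − 0.05·8.192 = 1.6384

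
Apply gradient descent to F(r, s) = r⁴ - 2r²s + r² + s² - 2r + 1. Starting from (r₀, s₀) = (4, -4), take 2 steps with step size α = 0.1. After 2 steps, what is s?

∇F = (4r³ - 4rs + 2r - 2, -2r² + 2s)
Step 1: at (4, -4), ∇F = (326, -40) → (4, -4) − 0.1·(326, -40) = (-28.6, 0)
Step 2: at (-28.6, 0), ∇F = (-93633.824, -1635.92) → (-28.6, 0) − 0.1·(-93633.824, -1635.92) = (9334.7824, 163.592)
s = 163.592

163.592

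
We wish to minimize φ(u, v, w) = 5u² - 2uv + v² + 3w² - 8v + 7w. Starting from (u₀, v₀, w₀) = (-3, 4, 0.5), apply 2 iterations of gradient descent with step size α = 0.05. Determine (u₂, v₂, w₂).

(-0.18, 3.62, -0.35)

∇φ = (10u - 2v, -2u + 2v - 8, 6w + 7)
Step 1: at (-3, 4, 0.5), ∇φ = (-38, 6, 10) → (-3, 4, 0.5) − 0.05·(-38, 6, 10) = (-1.1, 3.7, 0)
Step 2: at (-1.1, 3.7, 0), ∇φ = (-18.4, 1.6, 7) → (-1.1, 3.7, 0) − 0.05·(-18.4, 1.6, 7) = (-0.18, 3.62, -0.35)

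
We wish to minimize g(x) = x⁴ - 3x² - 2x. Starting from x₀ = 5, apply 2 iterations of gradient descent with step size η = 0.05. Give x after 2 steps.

1222.0808

g′(x) = 4x³ - 6x - 2
Step 1: g′(5) = 468; x₁ = 5 − 0.05·468 = -18.4
Step 2: g′(-18.4) = -24809.616; x₂ = -18.4 − 0.05·(-24809.616) = 1222.0808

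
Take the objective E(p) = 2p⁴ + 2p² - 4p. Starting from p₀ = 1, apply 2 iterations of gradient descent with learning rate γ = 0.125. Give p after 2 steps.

0.5

E′(p) = 8p³ + 4p - 4
Step 1: E′(1) = 8; p₁ = 1 − 0.125·8 = 0
Step 2: E′(0) = -4; p₂ = 0 − 0.125·(-4) = 0.5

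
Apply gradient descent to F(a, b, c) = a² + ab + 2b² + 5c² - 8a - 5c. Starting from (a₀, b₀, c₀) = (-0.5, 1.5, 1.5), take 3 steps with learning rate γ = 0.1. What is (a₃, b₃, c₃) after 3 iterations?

(1.4695, 0.2365, 0.5)

∇F = (2a + b - 8, a + 4b, 10c - 5)
(a₁, b₁, c₁) = (-0.5, 1.5, 1.5) − 0.1·(-7.5, 5.5, 10) = (0.25, 0.95, 0.5)
(a₂, b₂, c₂) = (0.25, 0.95, 0.5) − 0.1·(-6.55, 4.05, 0) = (0.905, 0.545, 0.5)
(a₃, b₃, c₃) = (0.905, 0.545, 0.5) − 0.1·(-5.645, 3.085, 0) = (1.4695, 0.2365, 0.5)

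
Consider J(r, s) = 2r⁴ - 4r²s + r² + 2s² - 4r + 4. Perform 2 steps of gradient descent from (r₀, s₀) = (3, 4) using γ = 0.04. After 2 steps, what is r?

∇J = (8r³ - 8rs + 2r - 4, -4r² + 4s)
(r₁, s₁) = (3, 4) − 0.04·(122, -20) = (-1.88, 4.8)
(r₂, s₂) = (-1.88, 4.8) − 0.04·(11.274624, 5.0624) = (-2.33098496, 4.597504)
r = -2.33098496

-2.33098496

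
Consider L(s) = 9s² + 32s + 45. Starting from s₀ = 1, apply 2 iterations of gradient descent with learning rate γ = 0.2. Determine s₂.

L′(s) = 18s + 32
s₁ = 1 − 0.2·50 = -9
s₂ = -9 − 0.2·(-130) = 17

17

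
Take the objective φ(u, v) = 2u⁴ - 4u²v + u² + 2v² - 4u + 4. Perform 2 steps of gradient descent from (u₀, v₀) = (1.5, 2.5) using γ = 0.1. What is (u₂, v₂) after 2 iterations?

(0.0808, 2.884)

∇φ = (8u³ - 8uv + 2u - 4, -4u² + 4v)
Step 1: at (1.5, 2.5), ∇φ = (-4, 1) → (1.5, 2.5) − 0.1·(-4, 1) = (1.9, 2.4)
Step 2: at (1.9, 2.4), ∇φ = (18.192, -4.84) → (1.9, 2.4) − 0.1·(18.192, -4.84) = (0.0808, 2.884)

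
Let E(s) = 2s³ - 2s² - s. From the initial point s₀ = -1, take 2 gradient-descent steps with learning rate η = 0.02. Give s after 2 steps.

-1.421488

E′(s) = 6s² - 4s - 1
s₁ = -1 − 0.02·9 = -1.18
s₂ = -1.18 − 0.02·12.0744 = -1.421488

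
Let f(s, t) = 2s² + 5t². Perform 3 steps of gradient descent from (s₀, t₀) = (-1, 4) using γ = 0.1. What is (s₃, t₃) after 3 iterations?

(-0.216, 0)

∇f = (4s, 10t)
(s₁, t₁) = (-1, 4) − 0.1·(-4, 40) = (-0.6, 0)
(s₂, t₂) = (-0.6, 0) − 0.1·(-2.4, 0) = (-0.36, 0)
(s₃, t₃) = (-0.36, 0) − 0.1·(-1.44, 0) = (-0.216, 0)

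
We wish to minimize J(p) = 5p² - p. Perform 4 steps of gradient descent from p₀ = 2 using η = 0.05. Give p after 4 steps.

J′(p) = 10p - 1
Step 1: J′(2) = 19; p₁ = 2 − 0.05·19 = 1.05
Step 2: J′(1.05) = 9.5; p₂ = 1.05 − 0.05·9.5 = 0.575
Step 3: J′(0.575) = 4.75; p₃ = 0.575 − 0.05·4.75 = 0.3375
Step 4: J′(0.3375) = 2.375; p₄ = 0.3375 − 0.05·2.375 = 0.21875

0.21875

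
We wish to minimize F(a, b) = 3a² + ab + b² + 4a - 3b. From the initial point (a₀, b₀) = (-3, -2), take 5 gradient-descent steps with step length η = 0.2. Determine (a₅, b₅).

∇F = (6a + b + 4, a + 2b - 3)
Step 1: at (-3, -2), ∇F = (-16, -10) → (-3, -2) − 0.2·(-16, -10) = (0.2, 0)
Step 2: at (0.2, 0), ∇F = (5.2, -2.8) → (0.2, 0) − 0.2·(5.2, -2.8) = (-0.84, 0.56)
Step 3: at (-0.84, 0.56), ∇F = (-0.48, -2.72) → (-0.84, 0.56) − 0.2·(-0.48, -2.72) = (-0.744, 1.104)
Step 4: at (-0.744, 1.104), ∇F = (0.64, -1.536) → (-0.744, 1.104) − 0.2·(0.64, -1.536) = (-0.872, 1.4112)
Step 5: at (-0.872, 1.4112), ∇F = (0.1792, -1.0496) → (-0.872, 1.4112) − 0.2·(0.1792, -1.0496) = (-0.90784, 1.62112)

(-0.90784, 1.62112)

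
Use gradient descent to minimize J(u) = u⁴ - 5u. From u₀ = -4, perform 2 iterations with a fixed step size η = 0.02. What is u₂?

1.17473216

J′(u) = 4u³ - 5
u₁ = -4 − 0.02·(-261) = 1.22
u₂ = 1.22 − 0.02·2.263392 = 1.17473216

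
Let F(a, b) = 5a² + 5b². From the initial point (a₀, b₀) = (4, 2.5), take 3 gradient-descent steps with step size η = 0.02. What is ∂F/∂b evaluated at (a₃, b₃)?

∇F = (10a, 10b)
Step 1: at (4, 2.5), ∇F = (40, 25) → (4, 2.5) − 0.02·(40, 25) = (3.2, 2)
Step 2: at (3.2, 2), ∇F = (32, 20) → (3.2, 2) − 0.02·(32, 20) = (2.56, 1.6)
Step 3: at (2.56, 1.6), ∇F = (25.6, 16) → (2.56, 1.6) − 0.02·(25.6, 16) = (2.048, 1.28)
∂F/∂b at (2.048, 1.28) = 12.8

12.8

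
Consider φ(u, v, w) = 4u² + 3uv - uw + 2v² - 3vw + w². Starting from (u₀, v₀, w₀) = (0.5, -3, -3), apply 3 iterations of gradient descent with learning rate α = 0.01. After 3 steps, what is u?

∇φ = (8u + 3v - w, 3u + 4v - 3w, -u - 3v + 2w)
(u₁, v₁, w₁) = (0.5, -3, -3) − 0.01·(-2, -1.5, 2.5) = (0.52, -2.985, -3.025)
(u₂, v₂, w₂) = (0.52, -2.985, -3.025) − 0.01·(-1.77, -1.305, 2.385) = (0.5377, -2.97195, -3.04885)
(u₃, v₃, w₃) = (0.5377, -2.97195, -3.04885) − 0.01·(-1.5654, -1.12815, 2.28045) = (0.553354, -2.9606685, -3.0716545)
u = 0.553354

0.553354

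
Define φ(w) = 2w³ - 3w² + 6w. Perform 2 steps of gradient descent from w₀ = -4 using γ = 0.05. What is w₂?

φ′(w) = 6w² - 6w + 6
w₁ = -4 − 0.05·126 = -10.3
w₂ = -10.3 − 0.05·704.34 = -45.517

-45.517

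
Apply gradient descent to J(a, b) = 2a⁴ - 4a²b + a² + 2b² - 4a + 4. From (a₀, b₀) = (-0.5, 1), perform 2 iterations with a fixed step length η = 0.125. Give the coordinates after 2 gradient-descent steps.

∇J = (8a³ - 8ab + 2a - 4, -4a² + 4b)
Step 1: at (-0.5, 1), ∇J = (-2, 3) → (-0.5, 1) − 0.125·(-2, 3) = (-0.25, 0.625)
Step 2: at (-0.25, 0.625), ∇J = (-3.375, 2.25) → (-0.25, 0.625) − 0.125·(-3.375, 2.25) = (0.171875, 0.34375)

(0.171875, 0.34375)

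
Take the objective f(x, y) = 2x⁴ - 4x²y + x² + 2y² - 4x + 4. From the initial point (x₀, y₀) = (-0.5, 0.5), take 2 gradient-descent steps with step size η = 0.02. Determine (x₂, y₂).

∇f = (8x³ - 8xy + 2x - 4, -4x² + 4y)
Step 1: at (-0.5, 0.5), ∇f = (-4, 1) → (-0.5, 0.5) − 0.02·(-4, 1) = (-0.42, 0.48)
Step 2: at (-0.42, 0.48), ∇f = (-3.819904, 1.2144) → (-0.42, 0.48) − 0.02·(-3.819904, 1.2144) = (-0.34360192, 0.455712)

(-0.34360192, 0.455712)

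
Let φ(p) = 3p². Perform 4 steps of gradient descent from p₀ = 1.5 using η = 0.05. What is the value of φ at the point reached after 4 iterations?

φ′(p) = 6p
Step 1: φ′(1.5) = 9; p₁ = 1.5 − 0.05·9 = 1.05
Step 2: φ′(1.05) = 6.3; p₂ = 1.05 − 0.05·6.3 = 0.735
Step 3: φ′(0.735) = 4.41; p₃ = 0.735 − 0.05·4.41 = 0.5145
Step 4: φ′(0.5145) = 3.087; p₄ = 0.5145 − 0.05·3.087 = 0.36015
φ(0.36015) = 0.3891240675

0.3891240675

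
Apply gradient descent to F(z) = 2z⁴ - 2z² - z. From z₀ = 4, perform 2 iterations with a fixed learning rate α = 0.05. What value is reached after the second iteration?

3548.81875

F′(z) = 8z³ - 4z - 1
z₁ = 4 − 0.05·495 = -20.75
z₂ = -20.75 − 0.05·(-71391.375) = 3548.81875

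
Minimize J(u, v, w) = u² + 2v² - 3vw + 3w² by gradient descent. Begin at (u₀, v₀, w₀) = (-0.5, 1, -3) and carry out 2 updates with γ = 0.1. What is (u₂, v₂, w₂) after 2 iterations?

∇J = (2u, 4v - 3w, -3v + 6w)
Step 1: at (-0.5, 1, -3), ∇J = (-1, 13, -21) → (-0.5, 1, -3) − 0.1·(-1, 13, -21) = (-0.4, -0.3, -0.9)
Step 2: at (-0.4, -0.3, -0.9), ∇J = (-0.8, 1.5, -4.5) → (-0.4, -0.3, -0.9) − 0.1·(-0.8, 1.5, -4.5) = (-0.32, -0.45, -0.45)

(-0.32, -0.45, -0.45)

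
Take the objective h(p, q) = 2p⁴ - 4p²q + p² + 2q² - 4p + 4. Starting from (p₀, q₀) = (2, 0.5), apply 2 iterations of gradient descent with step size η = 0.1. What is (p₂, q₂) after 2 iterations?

(29.3728, 6.324)

∇h = (8p³ - 8pq + 2p - 4, -4p² + 4q)
Step 1: at (2, 0.5), ∇h = (56, -14) → (2, 0.5) − 0.1·(56, -14) = (-3.6, 1.9)
Step 2: at (-3.6, 1.9), ∇h = (-329.728, -44.24) → (-3.6, 1.9) − 0.1·(-329.728, -44.24) = (29.3728, 6.324)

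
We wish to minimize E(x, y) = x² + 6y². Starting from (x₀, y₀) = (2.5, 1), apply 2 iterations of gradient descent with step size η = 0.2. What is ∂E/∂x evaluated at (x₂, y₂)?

1.8

∇E = (2x, 12y)
(x₁, y₁) = (2.5, 1) − 0.2·(5, 12) = (1.5, -1.4)
(x₂, y₂) = (1.5, -1.4) − 0.2·(3, -16.8) = (0.9, 1.96)
∂E/∂x at (0.9, 1.96) = 1.8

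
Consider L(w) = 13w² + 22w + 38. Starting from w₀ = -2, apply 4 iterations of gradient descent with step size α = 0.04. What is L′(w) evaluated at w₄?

-0.0000768

L′(w) = 26w + 22
Step 1: L′(-2) = -30; w₁ = -2 − 0.04·(-30) = -0.8
Step 2: L′(-0.8) = 1.2; w₂ = -0.8 − 0.04·1.2 = -0.848
Step 3: L′(-0.848) = -0.048; w₃ = -0.848 − 0.04·(-0.048) = -0.84608
Step 4: L′(-0.84608) = 0.00192; w₄ = -0.84608 − 0.04·0.00192 = -0.8461568
L′(w) at (-0.8461568) = -0.0000768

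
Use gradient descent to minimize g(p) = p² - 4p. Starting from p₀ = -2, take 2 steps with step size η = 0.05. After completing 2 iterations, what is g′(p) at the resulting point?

-6.48

g′(p) = 2p - 4
Step 1: g′(-2) = -8; p₁ = -2 − 0.05·(-8) = -1.6
Step 2: g′(-1.6) = -7.2; p₂ = -1.6 − 0.05·(-7.2) = -1.24
g′(p) at (-1.24) = -6.48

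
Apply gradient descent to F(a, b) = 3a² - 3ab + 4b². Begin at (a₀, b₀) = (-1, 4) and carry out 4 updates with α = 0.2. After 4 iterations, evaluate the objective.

96.218112

∇F = (6a - 3b, -3a + 8b)
(a₁, b₁) = (-1, 4) − 0.2·(-18, 35) = (2.6, -3)
(a₂, b₂) = (2.6, -3) − 0.2·(24.6, -31.8) = (-2.32, 3.36)
(a₃, b₃) = (-2.32, 3.36) − 0.2·(-24, 33.84) = (2.48, -3.408)
(a₄, b₄) = (2.48, -3.408) − 0.2·(25.104, -34.704) = (-2.5408, 3.5328)
F(-2.5408, 3.5328) = 96.218112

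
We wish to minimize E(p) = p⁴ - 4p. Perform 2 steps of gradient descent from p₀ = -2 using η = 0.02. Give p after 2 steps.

-1.03222784

E′(p) = 4p³ - 4
p₁ = -2 − 0.02·(-36) = -1.28
p₂ = -1.28 − 0.02·(-12.388608) = -1.03222784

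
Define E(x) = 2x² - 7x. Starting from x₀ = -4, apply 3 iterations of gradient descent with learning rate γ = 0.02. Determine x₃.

E′(x) = 4x - 7
x₁ = -4 − 0.02·(-23) = -3.54
x₂ = -3.54 − 0.02·(-21.16) = -3.1168
x₃ = -3.1168 − 0.02·(-19.4672) = -2.727456

-2.727456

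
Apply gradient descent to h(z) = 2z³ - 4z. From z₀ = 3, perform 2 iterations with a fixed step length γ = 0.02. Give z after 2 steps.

1.6

h′(z) = 6z² - 4
Step 1: h′(3) = 50; z₁ = 3 − 0.02·50 = 2
Step 2: h′(2) = 20; z₂ = 2 − 0.02·20 = 1.6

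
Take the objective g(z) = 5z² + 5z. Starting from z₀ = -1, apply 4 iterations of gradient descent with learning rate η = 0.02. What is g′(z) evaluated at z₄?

-2.048

g′(z) = 10z + 5
z₁ = -1 − 0.02·(-5) = -0.9
z₂ = -0.9 − 0.02·(-4) = -0.82
z₃ = -0.82 − 0.02·(-3.2) = -0.756
z₄ = -0.756 − 0.02·(-2.56) = -0.7048
g′(z) at (-0.7048) = -2.048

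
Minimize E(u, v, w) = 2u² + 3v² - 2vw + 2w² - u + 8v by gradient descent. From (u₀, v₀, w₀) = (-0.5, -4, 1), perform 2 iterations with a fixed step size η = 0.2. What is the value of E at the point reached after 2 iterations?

∇E = (4u - 1, 6v - 2w + 8, -2v + 4w)
Step 1: at (-0.5, -4, 1), ∇E = (-3, -18, 12) → (-0.5, -4, 1) − 0.2·(-3, -18, 12) = (0.1, -0.4, -1.4)
Step 2: at (0.1, -0.4, -1.4), ∇E = (-0.6, 8.4, -4.8) → (0.1, -0.4, -1.4) − 0.2·(-0.6, 8.4, -4.8) = (0.22, -2.08, -0.44)
E(0.22, -2.08, -0.44) = -5.2272

-5.2272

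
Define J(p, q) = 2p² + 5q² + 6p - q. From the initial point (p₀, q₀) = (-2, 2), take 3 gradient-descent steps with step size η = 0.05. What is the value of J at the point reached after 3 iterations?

∇J = (4p + 6, 10q - 1)
(p₁, q₁) = (-2, 2) − 0.05·(-2, 19) = (-1.9, 1.05)
(p₂, q₂) = (-1.9, 1.05) − 0.05·(-1.6, 9.5) = (-1.82, 0.575)
(p₃, q₃) = (-1.82, 0.575) − 0.05·(-1.28, 4.75) = (-1.756, 0.3375)
J(-1.756, 0.3375) = -4.13689675

-4.13689675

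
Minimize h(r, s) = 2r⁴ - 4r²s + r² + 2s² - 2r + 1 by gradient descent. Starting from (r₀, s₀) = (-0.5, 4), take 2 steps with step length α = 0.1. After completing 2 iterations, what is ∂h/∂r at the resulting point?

8.121972621312

∇h = (8r³ - 8rs + 2r - 2, -4r² + 4s)
(r₁, s₁) = (-0.5, 4) − 0.1·(12, 15) = (-1.7, 2.5)
(r₂, s₂) = (-1.7, 2.5) − 0.1·(-10.704, -1.56) = (-0.6296, 2.656)
∂h/∂r at (-0.6296, 2.656) = 8.121972621312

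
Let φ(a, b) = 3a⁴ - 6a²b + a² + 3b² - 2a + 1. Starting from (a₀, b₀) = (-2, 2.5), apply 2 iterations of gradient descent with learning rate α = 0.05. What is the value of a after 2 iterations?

0.3664

∇φ = (12a³ - 12ab + 2a - 2, -6a² + 6b)
(a₁, b₁) = (-2, 2.5) − 0.05·(-42, -9) = (0.1, 2.95)
(a₂, b₂) = (0.1, 2.95) − 0.05·(-5.328, 17.64) = (0.3664, 2.068)
a = 0.3664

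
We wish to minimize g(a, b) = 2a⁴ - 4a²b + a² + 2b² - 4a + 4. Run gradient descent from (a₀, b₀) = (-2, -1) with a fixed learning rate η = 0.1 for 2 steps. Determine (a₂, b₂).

∇g = (8a³ - 8ab + 2a - 4, -4a² + 4b)
(a₁, b₁) = (-2, -1) − 0.1·(-88, -20) = (6.8, 1)
(a₂, b₂) = (6.8, 1) − 0.1·(2470.656, -180.96) = (-240.2656, 19.096)

(-240.2656, 19.096)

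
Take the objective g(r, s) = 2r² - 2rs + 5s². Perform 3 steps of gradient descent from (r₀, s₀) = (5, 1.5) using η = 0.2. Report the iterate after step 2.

(0.52, 0.14)

∇g = (4r - 2s, -2r + 10s)
Step 1: at (5, 1.5), ∇g = (17, 5) → (5, 1.5) − 0.2·(17, 5) = (1.6, 0.5)
Step 2: at (1.6, 0.5), ∇g = (5.4, 1.8) → (1.6, 0.5) − 0.2·(5.4, 1.8) = (0.52, 0.14)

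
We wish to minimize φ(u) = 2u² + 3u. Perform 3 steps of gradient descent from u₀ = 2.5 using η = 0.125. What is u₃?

φ′(u) = 4u + 3
u₁ = 2.5 − 0.125·13 = 0.875
u₂ = 0.875 − 0.125·6.5 = 0.0625
u₃ = 0.0625 − 0.125·3.25 = -0.34375

-0.34375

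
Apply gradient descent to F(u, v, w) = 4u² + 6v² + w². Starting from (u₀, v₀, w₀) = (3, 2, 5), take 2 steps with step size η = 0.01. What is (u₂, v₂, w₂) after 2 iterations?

∇F = (8u, 12v, 2w)
Step 1: at (3, 2, 5), ∇F = (24, 24, 10) → (3, 2, 5) − 0.01·(24, 24, 10) = (2.76, 1.76, 4.9)
Step 2: at (2.76, 1.76, 4.9), ∇F = (22.08, 21.12, 9.8) → (2.76, 1.76, 4.9) − 0.01·(22.08, 21.12, 9.8) = (2.5392, 1.5488, 4.802)

(2.5392, 1.5488, 4.802)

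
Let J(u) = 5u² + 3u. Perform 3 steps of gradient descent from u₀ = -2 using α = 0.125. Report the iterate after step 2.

-0.40625

J′(u) = 10u + 3
u₁ = -2 − 0.125·(-17) = 0.125
u₂ = 0.125 − 0.125·4.25 = -0.40625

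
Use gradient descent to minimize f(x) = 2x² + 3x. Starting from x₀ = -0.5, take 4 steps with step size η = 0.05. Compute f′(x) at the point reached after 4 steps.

f′(x) = 4x + 3
x₁ = -0.5 − 0.05·1 = -0.55
x₂ = -0.55 − 0.05·0.8 = -0.59
x₃ = -0.59 − 0.05·0.64 = -0.622
x₄ = -0.622 − 0.05·0.512 = -0.6476
f′(x) at (-0.6476) = 0.4096

0.4096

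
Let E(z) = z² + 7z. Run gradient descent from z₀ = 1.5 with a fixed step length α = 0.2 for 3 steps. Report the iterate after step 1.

-0.5

E′(z) = 2z + 7
z₁ = 1.5 − 0.2·10 = -0.5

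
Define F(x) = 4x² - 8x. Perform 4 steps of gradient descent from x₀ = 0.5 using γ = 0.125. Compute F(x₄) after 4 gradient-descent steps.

F′(x) = 8x - 8
Step 1: F′(0.5) = -4; x₁ = 0.5 − 0.125·(-4) = 1
Step 2: F′(1) = 0; x₂ = 1 − 0.125·0 = 1
Step 3: F′(1) = 0; x₃ = 1 − 0.125·0 = 1
Step 4: F′(1) = 0; x₄ = 1 − 0.125·0 = 1
F(1) = -4

-4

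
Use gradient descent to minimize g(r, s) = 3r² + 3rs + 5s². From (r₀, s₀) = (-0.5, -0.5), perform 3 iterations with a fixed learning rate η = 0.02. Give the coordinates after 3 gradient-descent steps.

∇g = (6r + 3s, 3r + 10s)
(r₁, s₁) = (-0.5, -0.5) − 0.02·(-4.5, -6.5) = (-0.41, -0.37)
(r₂, s₂) = (-0.41, -0.37) − 0.02·(-3.57, -4.93) = (-0.3386, -0.2714)
(r₃, s₃) = (-0.3386, -0.2714) − 0.02·(-2.8458, -3.7298) = (-0.281684, -0.196804)

(-0.281684, -0.196804)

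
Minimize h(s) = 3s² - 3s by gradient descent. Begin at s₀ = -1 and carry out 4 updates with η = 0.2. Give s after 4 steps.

h′(s) = 6s - 3
Step 1: h′(-1) = -9; s₁ = -1 − 0.2·(-9) = 0.8
Step 2: h′(0.8) = 1.8; s₂ = 0.8 − 0.2·1.8 = 0.44
Step 3: h′(0.44) = -0.36; s₃ = 0.44 − 0.2·(-0.36) = 0.512
Step 4: h′(0.512) = 0.072; s₄ = 0.512 − 0.2·0.072 = 0.4976

0.4976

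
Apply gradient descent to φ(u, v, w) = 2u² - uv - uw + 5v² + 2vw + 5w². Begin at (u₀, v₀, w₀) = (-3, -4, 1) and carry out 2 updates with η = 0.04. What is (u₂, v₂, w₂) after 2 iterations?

∇φ = (4u - v - w, -u + 10v + 2w, -u + 2v + 10w)
(u₁, v₁, w₁) = (-3, -4, 1) − 0.04·(-9, -35, 5) = (-2.64, -2.6, 0.8)
(u₂, v₂, w₂) = (-2.64, -2.6, 0.8) − 0.04·(-8.76, -21.76, 5.44) = (-2.2896, -1.7296, 0.5824)

(-2.2896, -1.7296, 0.5824)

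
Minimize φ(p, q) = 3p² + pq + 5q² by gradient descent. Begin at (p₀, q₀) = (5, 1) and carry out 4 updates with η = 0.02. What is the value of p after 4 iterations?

∇φ = (6p + q, p + 10q)
Step 1: at (5, 1), ∇φ = (31, 15) → (5, 1) − 0.02·(31, 15) = (4.38, 0.7)
Step 2: at (4.38, 0.7), ∇φ = (26.98, 11.38) → (4.38, 0.7) − 0.02·(26.98, 11.38) = (3.8404, 0.4724)
Step 3: at (3.8404, 0.4724), ∇φ = (23.5148, 8.5644) → (3.8404, 0.4724) − 0.02·(23.5148, 8.5644) = (3.370104, 0.301112)
Step 4: at (3.370104, 0.301112), ∇φ = (20.521736, 6.381224) → (3.370104, 0.301112) − 0.02·(20.521736, 6.381224) = (2.95966928, 0.17348752)
p = 2.95966928

2.95966928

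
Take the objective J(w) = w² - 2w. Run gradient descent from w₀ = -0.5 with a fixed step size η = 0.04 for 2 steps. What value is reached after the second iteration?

J′(w) = 2w - 2
w₁ = -0.5 − 0.04·(-3) = -0.38
w₂ = -0.38 − 0.04·(-2.76) = -0.2696

-0.2696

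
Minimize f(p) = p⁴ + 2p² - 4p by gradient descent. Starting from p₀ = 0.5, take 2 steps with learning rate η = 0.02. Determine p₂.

0.55568984

f′(p) = 4p³ + 4p - 4
p₁ = 0.5 − 0.02·(-1.5) = 0.53
p₂ = 0.53 − 0.02·(-1.284492) = 0.55568984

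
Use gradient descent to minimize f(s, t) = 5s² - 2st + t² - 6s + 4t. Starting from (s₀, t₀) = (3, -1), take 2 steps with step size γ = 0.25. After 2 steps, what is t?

-2.75

∇f = (10s - 2t - 6, -2s + 2t + 4)
(s₁, t₁) = (3, -1) − 0.25·(26, -4) = (-3.5, 0)
(s₂, t₂) = (-3.5, 0) − 0.25·(-41, 11) = (6.75, -2.75)
t = -2.75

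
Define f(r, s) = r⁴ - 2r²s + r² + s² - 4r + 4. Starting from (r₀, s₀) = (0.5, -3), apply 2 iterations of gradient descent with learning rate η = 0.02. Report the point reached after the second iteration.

(0.38771144, -2.747804)

∇f = (4r³ - 4rs + 2r - 4, -2r² + 2s)
(r₁, s₁) = (0.5, -3) − 0.02·(3.5, -6.5) = (0.43, -2.87)
(r₂, s₂) = (0.43, -2.87) − 0.02·(2.114428, -6.1098) = (0.38771144, -2.747804)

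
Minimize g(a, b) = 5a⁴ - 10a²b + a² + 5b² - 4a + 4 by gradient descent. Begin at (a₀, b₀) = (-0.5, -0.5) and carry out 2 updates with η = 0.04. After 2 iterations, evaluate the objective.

∇g = (20a³ - 20ab + 2a - 4, -10a² + 10b)
(a₁, b₁) = (-0.5, -0.5) − 0.04·(-12.5, -7.5) = (0, -0.2)
(a₂, b₂) = (0, -0.2) − 0.04·(-4, -2) = (0.16, -0.12)
g(0.16, -0.12) = 3.4915968

3.4915968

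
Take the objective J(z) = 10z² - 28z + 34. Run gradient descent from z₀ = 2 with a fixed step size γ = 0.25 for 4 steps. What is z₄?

155

J′(z) = 20z - 28
Step 1: J′(2) = 12; z₁ = 2 − 0.25·12 = -1
Step 2: J′(-1) = -48; z₂ = -1 − 0.25·(-48) = 11
Step 3: J′(11) = 192; z₃ = 11 − 0.25·192 = -37
Step 4: J′(-37) = -768; z₄ = -37 − 0.25·(-768) = 155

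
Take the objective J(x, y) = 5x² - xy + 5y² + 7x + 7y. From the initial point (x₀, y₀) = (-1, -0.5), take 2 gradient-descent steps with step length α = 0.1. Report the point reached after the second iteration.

∇J = (10x - y + 7, -x + 10y + 7)
Step 1: at (-1, -0.5), ∇J = (-2.5, 3) → (-1, -0.5) − 0.1·(-2.5, 3) = (-0.75, -0.8)
Step 2: at (-0.75, -0.8), ∇J = (0.3, -0.25) → (-0.75, -0.8) − 0.1·(0.3, -0.25) = (-0.78, -0.775)

(-0.78, -0.775)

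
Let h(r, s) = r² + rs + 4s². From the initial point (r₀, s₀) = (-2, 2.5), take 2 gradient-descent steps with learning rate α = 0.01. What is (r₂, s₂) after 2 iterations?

(-1.9685, 2.15425)

∇h = (2r + s, r + 8s)
(r₁, s₁) = (-2, 2.5) − 0.01·(-1.5, 18) = (-1.985, 2.32)
(r₂, s₂) = (-1.985, 2.32) − 0.01·(-1.65, 16.575) = (-1.9685, 2.15425)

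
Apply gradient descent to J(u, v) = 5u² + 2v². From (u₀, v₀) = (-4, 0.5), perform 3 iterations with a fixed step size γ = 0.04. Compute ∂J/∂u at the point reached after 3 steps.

-8.64

∇J = (10u, 4v)
(u₁, v₁) = (-4, 0.5) − 0.04·(-40, 2) = (-2.4, 0.42)
(u₂, v₂) = (-2.4, 0.42) − 0.04·(-24, 1.68) = (-1.44, 0.3528)
(u₃, v₃) = (-1.44, 0.3528) − 0.04·(-14.4, 1.4112) = (-0.864, 0.296352)
∂J/∂u at (-0.864, 0.296352) = -8.64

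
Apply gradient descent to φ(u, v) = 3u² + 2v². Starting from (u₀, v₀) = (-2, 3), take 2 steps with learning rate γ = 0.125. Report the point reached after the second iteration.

∇φ = (6u, 4v)
Step 1: at (-2, 3), ∇φ = (-12, 12) → (-2, 3) − 0.125·(-12, 12) = (-0.5, 1.5)
Step 2: at (-0.5, 1.5), ∇φ = (-3, 6) → (-0.5, 1.5) − 0.125·(-3, 6) = (-0.125, 0.75)

(-0.125, 0.75)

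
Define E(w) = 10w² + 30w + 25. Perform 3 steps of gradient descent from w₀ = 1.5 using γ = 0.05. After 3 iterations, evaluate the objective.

E′(w) = 20w + 30
w₁ = 1.5 − 0.05·60 = -1.5
w₂ = -1.5 − 0.05·0 = -1.5
w₃ = -1.5 − 0.05·0 = -1.5
E(-1.5) = 2.5

2.5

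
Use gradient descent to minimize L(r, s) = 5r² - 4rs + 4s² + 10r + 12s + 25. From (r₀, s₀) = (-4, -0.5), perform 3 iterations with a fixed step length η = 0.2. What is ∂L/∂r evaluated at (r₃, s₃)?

∇L = (10r - 4s + 10, -4r + 8s + 12)
(r₁, s₁) = (-4, -0.5) − 0.2·(-28, 24) = (1.6, -5.3)
(r₂, s₂) = (1.6, -5.3) − 0.2·(47.2, -36.8) = (-7.84, 2.06)
(r₃, s₃) = (-7.84, 2.06) − 0.2·(-76.64, 59.84) = (7.488, -9.908)
∂L/∂r at (7.488, -9.908) = 124.512

124.512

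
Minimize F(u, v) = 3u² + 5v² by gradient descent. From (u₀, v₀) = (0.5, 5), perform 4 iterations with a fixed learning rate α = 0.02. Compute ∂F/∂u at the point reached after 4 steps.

1.79908608

∇F = (6u, 10v)
Step 1: at (0.5, 5), ∇F = (3, 50) → (0.5, 5) − 0.02·(3, 50) = (0.44, 4)
Step 2: at (0.44, 4), ∇F = (2.64, 40) → (0.44, 4) − 0.02·(2.64, 40) = (0.3872, 3.2)
Step 3: at (0.3872, 3.2), ∇F = (2.3232, 32) → (0.3872, 3.2) − 0.02·(2.3232, 32) = (0.340736, 2.56)
Step 4: at (0.340736, 2.56), ∇F = (2.044416, 25.6) → (0.340736, 2.56) − 0.02·(2.044416, 25.6) = (0.29984768, 2.048)
∂F/∂u at (0.29984768, 2.048) = 1.79908608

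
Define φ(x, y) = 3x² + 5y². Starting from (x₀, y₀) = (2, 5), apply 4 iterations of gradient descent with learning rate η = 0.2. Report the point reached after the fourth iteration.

(0.0032, 5)

∇φ = (6x, 10y)
(x₁, y₁) = (2, 5) − 0.2·(12, 50) = (-0.4, -5)
(x₂, y₂) = (-0.4, -5) − 0.2·(-2.4, -50) = (0.08, 5)
(x₃, y₃) = (0.08, 5) − 0.2·(0.48, 50) = (-0.016, -5)
(x₄, y₄) = (-0.016, -5) − 0.2·(-0.096, -50) = (0.0032, 5)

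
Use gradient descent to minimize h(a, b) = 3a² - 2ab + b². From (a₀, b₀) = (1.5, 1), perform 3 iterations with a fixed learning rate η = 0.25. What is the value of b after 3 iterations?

0.625

∇h = (6a - 2b, -2a + 2b)
(a₁, b₁) = (1.5, 1) − 0.25·(7, -1) = (-0.25, 1.25)
(a₂, b₂) = (-0.25, 1.25) − 0.25·(-4, 3) = (0.75, 0.5)
(a₃, b₃) = (0.75, 0.5) − 0.25·(3.5, -0.5) = (-0.125, 0.625)
b = 0.625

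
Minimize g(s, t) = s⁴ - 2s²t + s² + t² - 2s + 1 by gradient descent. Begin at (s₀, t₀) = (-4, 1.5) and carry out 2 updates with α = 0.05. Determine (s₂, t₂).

∇g = (4s³ - 4st + 2s - 2, -2s² + 2t)
Step 1: at (-4, 1.5), ∇g = (-242, -29) → (-4, 1.5) − 0.05·(-242, -29) = (8.1, 2.95)
Step 2: at (8.1, 2.95), ∇g = (2044.384, -125.32) → (8.1, 2.95) − 0.05·(2044.384, -125.32) = (-94.1192, 9.216)

(-94.1192, 9.216)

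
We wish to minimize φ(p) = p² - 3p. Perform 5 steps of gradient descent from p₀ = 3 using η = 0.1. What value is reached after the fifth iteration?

1.99152

φ′(p) = 2p - 3
Step 1: φ′(3) = 3; p₁ = 3 − 0.1·3 = 2.7
Step 2: φ′(2.7) = 2.4; p₂ = 2.7 − 0.1·2.4 = 2.46
Step 3: φ′(2.46) = 1.92; p₃ = 2.46 − 0.1·1.92 = 2.268
Step 4: φ′(2.268) = 1.536; p₄ = 2.268 − 0.1·1.536 = 2.1144
Step 5: φ′(2.1144) = 1.2288; p₅ = 2.1144 − 0.1·1.2288 = 1.99152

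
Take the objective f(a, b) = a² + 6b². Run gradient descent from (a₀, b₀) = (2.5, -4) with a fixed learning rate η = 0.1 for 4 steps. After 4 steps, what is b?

∇f = (2a, 12b)
Step 1: at (2.5, -4), ∇f = (5, -48) → (2.5, -4) − 0.1·(5, -48) = (2, 0.8)
Step 2: at (2, 0.8), ∇f = (4, 9.6) → (2, 0.8) − 0.1·(4, 9.6) = (1.6, -0.16)
Step 3: at (1.6, -0.16), ∇f = (3.2, -1.92) → (1.6, -0.16) − 0.1·(3.2, -1.92) = (1.28, 0.032)
Step 4: at (1.28, 0.032), ∇f = (2.56, 0.384) → (1.28, 0.032) − 0.1·(2.56, 0.384) = (1.024, -0.0064)
b = -0.0064

-0.0064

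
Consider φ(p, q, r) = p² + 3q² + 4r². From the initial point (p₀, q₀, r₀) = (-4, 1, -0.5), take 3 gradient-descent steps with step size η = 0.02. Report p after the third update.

∇φ = (2p, 6q, 8r)
(p₁, q₁, r₁) = (-4, 1, -0.5) − 0.02·(-8, 6, -4) = (-3.84, 0.88, -0.42)
(p₂, q₂, r₂) = (-3.84, 0.88, -0.42) − 0.02·(-7.68, 5.28, -3.36) = (-3.6864, 0.7744, -0.3528)
(p₃, q₃, r₃) = (-3.6864, 0.7744, -0.3528) − 0.02·(-7.3728, 4.6464, -2.8224) = (-3.538944, 0.681472, -0.296352)
p = -3.538944

-3.538944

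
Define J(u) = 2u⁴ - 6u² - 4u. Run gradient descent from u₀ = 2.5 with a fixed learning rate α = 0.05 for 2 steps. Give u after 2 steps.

J′(u) = 8u³ - 12u - 4
u₁ = 2.5 − 0.05·91 = -2.05
u₂ = -2.05 − 0.05·(-48.321) = 0.36605

0.36605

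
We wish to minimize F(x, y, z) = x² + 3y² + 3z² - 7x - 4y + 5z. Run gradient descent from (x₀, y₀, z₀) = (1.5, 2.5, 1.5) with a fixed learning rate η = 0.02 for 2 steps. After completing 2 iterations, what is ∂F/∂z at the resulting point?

10.8416

∇F = (2x - 7, 6y - 4, 6z + 5)
(x₁, y₁, z₁) = (1.5, 2.5, 1.5) − 0.02·(-4, 11, 14) = (1.58, 2.28, 1.22)
(x₂, y₂, z₂) = (1.58, 2.28, 1.22) − 0.02·(-3.84, 9.68, 12.32) = (1.6568, 2.0864, 0.9736)
∂F/∂z at (1.6568, 2.0864, 0.9736) = 10.8416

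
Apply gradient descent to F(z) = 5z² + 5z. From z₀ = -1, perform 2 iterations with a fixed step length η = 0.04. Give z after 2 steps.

-0.68

F′(z) = 10z + 5
z₁ = -1 − 0.04·(-5) = -0.8
z₂ = -0.8 − 0.04·(-3) = -0.68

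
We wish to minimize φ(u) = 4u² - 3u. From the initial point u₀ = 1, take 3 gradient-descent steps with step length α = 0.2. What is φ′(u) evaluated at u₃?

-1.08

φ′(u) = 8u - 3
Step 1: φ′(1) = 5; u₁ = 1 − 0.2·5 = 0
Step 2: φ′(0) = -3; u₂ = 0 − 0.2·(-3) = 0.6
Step 3: φ′(0.6) = 1.8; u₃ = 0.6 − 0.2·1.8 = 0.24
φ′(u) at (0.24) = -1.08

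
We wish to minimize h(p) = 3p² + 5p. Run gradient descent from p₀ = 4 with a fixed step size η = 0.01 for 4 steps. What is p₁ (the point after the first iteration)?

3.71

h′(p) = 6p + 5
p₁ = 4 − 0.01·29 = 3.71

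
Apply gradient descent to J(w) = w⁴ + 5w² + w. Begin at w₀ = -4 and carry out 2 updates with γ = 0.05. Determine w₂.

-243.134375

J′(w) = 4w³ + 10w + 1
w₁ = -4 − 0.05·(-295) = 10.75
w₂ = 10.75 − 0.05·5077.6875 = -243.134375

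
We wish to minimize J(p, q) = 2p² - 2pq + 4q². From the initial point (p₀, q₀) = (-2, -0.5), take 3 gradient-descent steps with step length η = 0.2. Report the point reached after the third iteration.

∇J = (4p - 2q, -2p + 8q)
Step 1: at (-2, -0.5), ∇J = (-7, 0) → (-2, -0.5) − 0.2·(-7, 0) = (-0.6, -0.5)
Step 2: at (-0.6, -0.5), ∇J = (-1.4, -2.8) → (-0.6, -0.5) − 0.2·(-1.4, -2.8) = (-0.32, 0.06)
Step 3: at (-0.32, 0.06), ∇J = (-1.4, 1.12) → (-0.32, 0.06) − 0.2·(-1.4, 1.12) = (-0.04, -0.164)

(-0.04, -0.164)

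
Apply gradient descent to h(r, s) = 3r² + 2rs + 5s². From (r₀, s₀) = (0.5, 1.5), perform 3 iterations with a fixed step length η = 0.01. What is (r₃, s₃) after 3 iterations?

(0.339648, 1.069744)

∇h = (6r + 2s, 2r + 10s)
(r₁, s₁) = (0.5, 1.5) − 0.01·(6, 16) = (0.44, 1.34)
(r₂, s₂) = (0.44, 1.34) − 0.01·(5.32, 14.28) = (0.3868, 1.1972)
(r₃, s₃) = (0.3868, 1.1972) − 0.01·(4.7152, 12.7456) = (0.339648, 1.069744)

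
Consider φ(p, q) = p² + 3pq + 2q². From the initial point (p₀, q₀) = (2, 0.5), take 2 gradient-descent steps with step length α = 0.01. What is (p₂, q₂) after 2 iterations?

∇φ = (2p + 3q, 3p + 4q)
Step 1: at (2, 0.5), ∇φ = (5.5, 8) → (2, 0.5) − 0.01·(5.5, 8) = (1.945, 0.42)
Step 2: at (1.945, 0.42), ∇φ = (5.15, 7.515) → (1.945, 0.42) − 0.01·(5.15, 7.515) = (1.8935, 0.34485)

(1.8935, 0.34485)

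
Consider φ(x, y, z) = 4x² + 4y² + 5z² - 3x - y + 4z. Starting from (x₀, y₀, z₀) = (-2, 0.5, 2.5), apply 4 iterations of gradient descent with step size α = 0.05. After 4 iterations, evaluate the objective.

∇φ = (8x - 3, 8y - 1, 10z + 4)
Step 1: at (-2, 0.5, 2.5), ∇φ = (-19, 3, 29) → (-2, 0.5, 2.5) − 0.05·(-19, 3, 29) = (-1.05, 0.35, 1.05)
Step 2: at (-1.05, 0.35, 1.05), ∇φ = (-11.4, 1.8, 14.5) → (-1.05, 0.35, 1.05) − 0.05·(-11.4, 1.8, 14.5) = (-0.48, 0.26, 0.325)
Step 3: at (-0.48, 0.26, 0.325), ∇φ = (-6.84, 1.08, 7.25) → (-0.48, 0.26, 0.325) − 0.05·(-6.84, 1.08, 7.25) = (-0.138, 0.206, -0.0375)
Step 4: at (-0.138, 0.206, -0.0375), ∇φ = (-4.104, 0.648, 3.625) → (-0.138, 0.206, -0.0375) − 0.05·(-4.104, 0.648, 3.625) = (0.0672, 0.1736, -0.21875)
φ(0.0672, 0.1736, -0.21875) = -0.8723309875

-0.8723309875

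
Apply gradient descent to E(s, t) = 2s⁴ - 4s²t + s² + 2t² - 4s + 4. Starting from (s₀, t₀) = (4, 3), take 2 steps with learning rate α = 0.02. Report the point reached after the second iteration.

(6.64128, 5.2656)

∇E = (8s³ - 8st + 2s - 4, -4s² + 4t)
(s₁, t₁) = (4, 3) − 0.02·(420, -52) = (-4.4, 4.04)
(s₂, t₂) = (-4.4, 4.04) − 0.02·(-552.064, -61.28) = (6.64128, 5.2656)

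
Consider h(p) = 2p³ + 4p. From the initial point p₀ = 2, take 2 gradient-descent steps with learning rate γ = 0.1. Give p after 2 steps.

-1.584

h′(p) = 6p² + 4
Step 1: h′(2) = 28; p₁ = 2 − 0.1·28 = -0.8
Step 2: h′(-0.8) = 7.84; p₂ = -0.8 − 0.1·7.84 = -1.584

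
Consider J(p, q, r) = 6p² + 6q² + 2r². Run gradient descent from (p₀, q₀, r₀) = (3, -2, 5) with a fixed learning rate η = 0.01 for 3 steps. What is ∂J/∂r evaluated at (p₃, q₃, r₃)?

17.69472

∇J = (12p, 12q, 4r)
Step 1: at (3, -2, 5), ∇J = (36, -24, 20) → (3, -2, 5) − 0.01·(36, -24, 20) = (2.64, -1.76, 4.8)
Step 2: at (2.64, -1.76, 4.8), ∇J = (31.68, -21.12, 19.2) → (2.64, -1.76, 4.8) − 0.01·(31.68, -21.12, 19.2) = (2.3232, -1.5488, 4.608)
Step 3: at (2.3232, -1.5488, 4.608), ∇J = (27.8784, -18.5856, 18.432) → (2.3232, -1.5488, 4.608) − 0.01·(27.8784, -18.5856, 18.432) = (2.044416, -1.362944, 4.42368)
∂J/∂r at (2.044416, -1.362944, 4.42368) = 17.69472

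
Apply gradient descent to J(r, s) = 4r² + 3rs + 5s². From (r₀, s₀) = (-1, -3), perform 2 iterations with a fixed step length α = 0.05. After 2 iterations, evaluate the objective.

1.9591875

∇J = (8r + 3s, 3r + 10s)
(r₁, s₁) = (-1, -3) − 0.05·(-17, -33) = (-0.15, -1.35)
(r₂, s₂) = (-0.15, -1.35) − 0.05·(-5.25, -13.95) = (0.1125, -0.6525)
J(0.1125, -0.6525) = 1.9591875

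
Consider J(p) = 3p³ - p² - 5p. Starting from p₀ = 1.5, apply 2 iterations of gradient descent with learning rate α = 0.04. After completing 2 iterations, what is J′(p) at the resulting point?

0.829606158864

J′(p) = 9p² - 2p - 5
Step 1: J′(1.5) = 12.25; p₁ = 1.5 − 0.04·12.25 = 1.01
Step 2: J′(1.01) = 2.1609; p₂ = 1.01 − 0.04·2.1609 = 0.923564
J′(p) at (0.923564) = 0.829606158864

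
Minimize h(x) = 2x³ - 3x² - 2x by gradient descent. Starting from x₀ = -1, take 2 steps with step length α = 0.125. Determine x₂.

h′(x) = 6x² - 6x - 2
Step 1: h′(-1) = 10; x₁ = -1 − 0.125·10 = -2.25
Step 2: h′(-2.25) = 41.875; x₂ = -2.25 − 0.125·41.875 = -7.484375

-7.484375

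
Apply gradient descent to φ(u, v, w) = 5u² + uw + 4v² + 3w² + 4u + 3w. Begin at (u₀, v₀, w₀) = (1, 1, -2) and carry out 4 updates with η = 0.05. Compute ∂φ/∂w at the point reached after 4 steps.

-2.50565

∇φ = (10u + w + 4, 8v, u + 6w + 3)
Step 1: at (1, 1, -2), ∇φ = (12, 8, -8) → (1, 1, -2) − 0.05·(12, 8, -8) = (0.4, 0.6, -1.6)
Step 2: at (0.4, 0.6, -1.6), ∇φ = (6.4, 4.8, -6.2) → (0.4, 0.6, -1.6) − 0.05·(6.4, 4.8, -6.2) = (0.08, 0.36, -1.29)
Step 3: at (0.08, 0.36, -1.29), ∇φ = (3.51, 2.88, -4.66) → (0.08, 0.36, -1.29) − 0.05·(3.51, 2.88, -4.66) = (-0.0955, 0.216, -1.057)
Step 4: at (-0.0955, 0.216, -1.057), ∇φ = (1.988, 1.728, -3.4375) → (-0.0955, 0.216, -1.057) − 0.05·(1.988, 1.728, -3.4375) = (-0.1949, 0.1296, -0.885125)
∂φ/∂w at (-0.1949, 0.1296, -0.885125) = -2.50565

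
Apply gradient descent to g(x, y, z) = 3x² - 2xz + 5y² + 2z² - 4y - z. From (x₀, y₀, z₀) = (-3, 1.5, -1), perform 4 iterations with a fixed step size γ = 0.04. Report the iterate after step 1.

∇g = (6x - 2z, 10y - 4, -2x + 4z - 1)
(x₁, y₁, z₁) = (-3, 1.5, -1) − 0.04·(-16, 11, 1) = (-2.36, 1.06, -1.04)

(-2.36, 1.06, -1.04)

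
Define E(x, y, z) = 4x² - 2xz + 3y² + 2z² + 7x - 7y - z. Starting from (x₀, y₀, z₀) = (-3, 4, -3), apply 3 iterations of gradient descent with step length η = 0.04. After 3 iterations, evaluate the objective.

5.609783599104

∇E = (8x - 2z + 7, 6y - 7, -2x + 4z - 1)
(x₁, y₁, z₁) = (-3, 4, -3) − 0.04·(-11, 17, -7) = (-2.56, 3.32, -2.72)
(x₂, y₂, z₂) = (-2.56, 3.32, -2.72) − 0.04·(-8.04, 12.92, -6.76) = (-2.2384, 2.8032, -2.4496)
(x₃, y₃, z₃) = (-2.2384, 2.8032, -2.4496) − 0.04·(-6.008, 9.8192, -6.3216) = (-1.99808, 2.410432, -2.196736)
E(-1.99808, 2.410432, -2.196736) = 5.609783599104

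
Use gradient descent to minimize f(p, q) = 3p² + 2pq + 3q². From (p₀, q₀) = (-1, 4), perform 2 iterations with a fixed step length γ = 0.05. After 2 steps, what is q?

2.14

∇f = (6p + 2q, 2p + 6q)
Step 1: at (-1, 4), ∇f = (2, 22) → (-1, 4) − 0.05·(2, 22) = (-1.1, 2.9)
Step 2: at (-1.1, 2.9), ∇f = (-0.8, 15.2) → (-1.1, 2.9) − 0.05·(-0.8, 15.2) = (-1.06, 2.14)
q = 2.14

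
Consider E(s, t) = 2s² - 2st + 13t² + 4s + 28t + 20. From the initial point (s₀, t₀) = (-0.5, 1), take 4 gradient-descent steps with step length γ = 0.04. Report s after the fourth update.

-0.93648

∇E = (4s - 2t + 4, -2s + 26t + 28)
(s₁, t₁) = (-0.5, 1) − 0.04·(0, 55) = (-0.5, -1.2)
(s₂, t₂) = (-0.5, -1.2) − 0.04·(4.4, -2.2) = (-0.676, -1.112)
(s₃, t₃) = (-0.676, -1.112) − 0.04·(3.52, 0.44) = (-0.8168, -1.1296)
(s₄, t₄) = (-0.8168, -1.1296) − 0.04·(2.992, 0.264) = (-0.93648, -1.14016)
s = -0.93648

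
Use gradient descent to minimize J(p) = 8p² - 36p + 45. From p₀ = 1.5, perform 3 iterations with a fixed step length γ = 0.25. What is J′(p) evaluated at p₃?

324

J′(p) = 16p - 36
p₁ = 1.5 − 0.25·(-12) = 4.5
p₂ = 4.5 − 0.25·36 = -4.5
p₃ = -4.5 − 0.25·(-108) = 22.5
J′(p) at (22.5) = 324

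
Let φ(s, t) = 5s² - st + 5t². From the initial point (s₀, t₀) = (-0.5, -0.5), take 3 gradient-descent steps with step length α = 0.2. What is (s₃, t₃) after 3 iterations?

(0.256, 0.256)

∇φ = (10s - t, -s + 10t)
(s₁, t₁) = (-0.5, -0.5) − 0.2·(-4.5, -4.5) = (0.4, 0.4)
(s₂, t₂) = (0.4, 0.4) − 0.2·(3.6, 3.6) = (-0.32, -0.32)
(s₃, t₃) = (-0.32, -0.32) − 0.2·(-2.88, -2.88) = (0.256, 0.256)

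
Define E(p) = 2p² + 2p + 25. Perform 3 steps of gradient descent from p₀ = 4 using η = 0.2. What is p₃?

-0.464

E′(p) = 4p + 2
Step 1: E′(4) = 18; p₁ = 4 − 0.2·18 = 0.4
Step 2: E′(0.4) = 3.6; p₂ = 0.4 − 0.2·3.6 = -0.32
Step 3: E′(-0.32) = 0.72; p₃ = -0.32 − 0.2·0.72 = -0.464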